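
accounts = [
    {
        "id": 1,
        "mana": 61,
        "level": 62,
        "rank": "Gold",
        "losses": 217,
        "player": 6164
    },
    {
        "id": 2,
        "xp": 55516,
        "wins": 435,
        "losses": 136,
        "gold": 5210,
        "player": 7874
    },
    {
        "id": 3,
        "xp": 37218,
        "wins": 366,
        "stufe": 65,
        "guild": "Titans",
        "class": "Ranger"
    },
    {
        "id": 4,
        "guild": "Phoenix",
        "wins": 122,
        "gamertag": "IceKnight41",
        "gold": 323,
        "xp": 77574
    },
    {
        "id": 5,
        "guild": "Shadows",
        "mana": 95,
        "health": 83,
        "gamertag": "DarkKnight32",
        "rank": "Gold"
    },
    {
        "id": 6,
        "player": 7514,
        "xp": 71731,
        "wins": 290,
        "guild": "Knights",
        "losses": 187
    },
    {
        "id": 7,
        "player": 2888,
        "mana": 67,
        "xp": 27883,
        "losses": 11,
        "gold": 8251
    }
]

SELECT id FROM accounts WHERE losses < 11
[]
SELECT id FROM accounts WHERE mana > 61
[5, 7]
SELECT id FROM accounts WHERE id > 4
[5, 6, 7]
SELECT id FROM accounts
[1, 2, 3, 4, 5, 6, 7]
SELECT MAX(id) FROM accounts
7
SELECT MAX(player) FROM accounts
7874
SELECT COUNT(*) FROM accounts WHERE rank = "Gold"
2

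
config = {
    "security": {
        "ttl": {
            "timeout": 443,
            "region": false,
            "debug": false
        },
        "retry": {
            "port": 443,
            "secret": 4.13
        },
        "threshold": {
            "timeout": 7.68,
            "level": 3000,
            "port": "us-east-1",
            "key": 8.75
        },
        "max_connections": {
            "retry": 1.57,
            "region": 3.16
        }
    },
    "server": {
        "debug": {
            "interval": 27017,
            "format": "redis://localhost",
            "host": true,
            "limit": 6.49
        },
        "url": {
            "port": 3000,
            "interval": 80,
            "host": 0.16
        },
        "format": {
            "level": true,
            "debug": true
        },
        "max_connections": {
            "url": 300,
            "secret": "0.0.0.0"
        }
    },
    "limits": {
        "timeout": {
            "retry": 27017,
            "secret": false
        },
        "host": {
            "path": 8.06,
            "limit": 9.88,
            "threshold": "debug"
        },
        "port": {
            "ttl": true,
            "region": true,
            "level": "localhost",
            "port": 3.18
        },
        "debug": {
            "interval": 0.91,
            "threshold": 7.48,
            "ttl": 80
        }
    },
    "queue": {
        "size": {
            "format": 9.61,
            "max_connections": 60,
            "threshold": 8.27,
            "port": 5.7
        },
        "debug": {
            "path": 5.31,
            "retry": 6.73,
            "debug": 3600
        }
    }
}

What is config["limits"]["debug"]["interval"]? 0.91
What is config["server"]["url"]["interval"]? 80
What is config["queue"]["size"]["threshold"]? 8.27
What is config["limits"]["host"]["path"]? 8.06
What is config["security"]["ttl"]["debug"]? False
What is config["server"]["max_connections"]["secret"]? "0.0.0.0"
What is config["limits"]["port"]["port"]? 3.18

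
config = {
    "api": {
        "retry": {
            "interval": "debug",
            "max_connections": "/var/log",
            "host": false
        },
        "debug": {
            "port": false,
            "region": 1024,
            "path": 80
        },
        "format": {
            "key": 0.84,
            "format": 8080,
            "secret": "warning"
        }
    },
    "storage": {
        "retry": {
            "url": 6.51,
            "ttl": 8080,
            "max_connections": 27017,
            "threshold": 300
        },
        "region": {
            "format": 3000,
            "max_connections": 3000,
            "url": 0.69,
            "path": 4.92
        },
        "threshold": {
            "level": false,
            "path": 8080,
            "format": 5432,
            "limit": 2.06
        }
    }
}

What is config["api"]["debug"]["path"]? 80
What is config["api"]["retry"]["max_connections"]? "/var/log"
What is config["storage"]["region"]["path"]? 4.92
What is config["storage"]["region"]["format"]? 3000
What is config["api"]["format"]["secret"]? "warning"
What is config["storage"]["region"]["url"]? 0.69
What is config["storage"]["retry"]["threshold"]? 300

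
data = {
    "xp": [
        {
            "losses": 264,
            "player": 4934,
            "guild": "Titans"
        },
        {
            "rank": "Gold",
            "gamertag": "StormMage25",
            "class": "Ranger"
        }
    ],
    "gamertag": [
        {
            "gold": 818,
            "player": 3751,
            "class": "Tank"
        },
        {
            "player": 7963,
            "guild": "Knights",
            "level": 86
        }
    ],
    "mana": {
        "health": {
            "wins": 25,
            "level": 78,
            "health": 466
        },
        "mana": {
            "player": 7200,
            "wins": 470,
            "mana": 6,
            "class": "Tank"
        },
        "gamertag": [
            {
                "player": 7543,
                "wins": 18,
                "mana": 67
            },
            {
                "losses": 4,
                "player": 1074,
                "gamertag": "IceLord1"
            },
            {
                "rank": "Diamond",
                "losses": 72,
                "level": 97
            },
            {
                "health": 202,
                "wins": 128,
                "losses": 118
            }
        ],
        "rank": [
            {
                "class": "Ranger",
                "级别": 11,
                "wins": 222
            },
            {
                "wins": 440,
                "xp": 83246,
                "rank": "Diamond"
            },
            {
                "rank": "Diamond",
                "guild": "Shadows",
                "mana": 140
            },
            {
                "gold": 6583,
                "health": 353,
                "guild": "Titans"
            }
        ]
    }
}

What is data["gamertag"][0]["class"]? "Tank"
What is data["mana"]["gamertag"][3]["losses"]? 118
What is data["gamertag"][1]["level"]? 86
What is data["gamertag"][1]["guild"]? "Knights"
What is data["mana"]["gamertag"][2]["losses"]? 72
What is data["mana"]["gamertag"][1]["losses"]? 4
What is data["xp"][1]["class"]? "Ranger"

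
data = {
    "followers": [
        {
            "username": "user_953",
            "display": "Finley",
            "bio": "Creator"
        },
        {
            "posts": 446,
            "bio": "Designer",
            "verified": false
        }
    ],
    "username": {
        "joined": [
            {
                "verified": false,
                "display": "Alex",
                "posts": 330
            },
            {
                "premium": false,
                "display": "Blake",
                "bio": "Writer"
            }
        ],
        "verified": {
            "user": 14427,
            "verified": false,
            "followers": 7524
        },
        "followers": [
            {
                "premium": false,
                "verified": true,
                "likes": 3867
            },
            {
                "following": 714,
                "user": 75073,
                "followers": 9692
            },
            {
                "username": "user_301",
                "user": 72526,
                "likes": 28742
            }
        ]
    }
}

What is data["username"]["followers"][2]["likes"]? 28742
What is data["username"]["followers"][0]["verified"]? True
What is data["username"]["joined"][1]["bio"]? "Writer"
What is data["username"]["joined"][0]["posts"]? 330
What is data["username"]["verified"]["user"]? 14427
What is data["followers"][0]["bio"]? "Creator"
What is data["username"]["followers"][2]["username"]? "user_301"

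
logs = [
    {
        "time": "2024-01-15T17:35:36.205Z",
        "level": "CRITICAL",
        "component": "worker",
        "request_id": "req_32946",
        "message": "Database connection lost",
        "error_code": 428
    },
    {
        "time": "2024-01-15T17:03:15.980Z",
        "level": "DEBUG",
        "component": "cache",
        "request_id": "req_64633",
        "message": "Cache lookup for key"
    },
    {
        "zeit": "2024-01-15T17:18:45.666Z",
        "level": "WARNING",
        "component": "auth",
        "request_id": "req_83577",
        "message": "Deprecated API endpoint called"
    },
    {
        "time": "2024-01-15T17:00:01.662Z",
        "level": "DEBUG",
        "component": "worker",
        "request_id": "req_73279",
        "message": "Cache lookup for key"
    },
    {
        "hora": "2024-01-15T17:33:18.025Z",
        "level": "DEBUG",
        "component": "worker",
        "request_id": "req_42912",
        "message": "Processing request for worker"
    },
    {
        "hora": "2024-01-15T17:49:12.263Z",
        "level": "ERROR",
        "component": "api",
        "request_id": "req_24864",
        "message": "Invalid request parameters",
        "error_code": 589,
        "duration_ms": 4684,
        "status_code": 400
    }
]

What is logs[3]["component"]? "worker"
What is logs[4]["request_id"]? "req_42912"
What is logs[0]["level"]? "CRITICAL"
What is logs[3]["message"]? "Cache lookup for key"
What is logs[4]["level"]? "DEBUG"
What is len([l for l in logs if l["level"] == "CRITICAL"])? 1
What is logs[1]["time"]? "2024-01-15T17:03:15.980Z"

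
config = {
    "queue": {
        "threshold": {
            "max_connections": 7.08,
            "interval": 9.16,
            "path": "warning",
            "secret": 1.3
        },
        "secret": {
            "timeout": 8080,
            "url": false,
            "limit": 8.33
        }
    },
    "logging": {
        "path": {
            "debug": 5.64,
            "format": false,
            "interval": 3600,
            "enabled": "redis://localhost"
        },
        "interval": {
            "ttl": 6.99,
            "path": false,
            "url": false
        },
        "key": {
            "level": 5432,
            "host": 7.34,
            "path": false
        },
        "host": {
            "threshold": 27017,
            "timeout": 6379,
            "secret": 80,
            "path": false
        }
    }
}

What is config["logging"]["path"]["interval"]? 3600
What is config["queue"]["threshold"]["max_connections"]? 7.08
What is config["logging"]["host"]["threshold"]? 27017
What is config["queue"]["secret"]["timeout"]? 8080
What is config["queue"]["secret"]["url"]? False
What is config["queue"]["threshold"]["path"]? "warning"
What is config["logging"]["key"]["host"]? 7.34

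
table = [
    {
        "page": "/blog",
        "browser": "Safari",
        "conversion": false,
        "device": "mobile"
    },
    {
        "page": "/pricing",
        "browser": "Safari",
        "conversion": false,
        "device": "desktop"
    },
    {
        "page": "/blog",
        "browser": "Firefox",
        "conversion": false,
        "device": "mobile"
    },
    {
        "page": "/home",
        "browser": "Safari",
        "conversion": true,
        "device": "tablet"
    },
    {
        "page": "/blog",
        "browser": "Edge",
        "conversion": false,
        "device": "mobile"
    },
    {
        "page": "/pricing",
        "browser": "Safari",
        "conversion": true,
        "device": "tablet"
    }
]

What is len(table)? 6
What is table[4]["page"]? "/blog"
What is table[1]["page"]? "/pricing"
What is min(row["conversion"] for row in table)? False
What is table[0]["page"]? "/blog"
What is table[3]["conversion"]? True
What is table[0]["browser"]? "Safari"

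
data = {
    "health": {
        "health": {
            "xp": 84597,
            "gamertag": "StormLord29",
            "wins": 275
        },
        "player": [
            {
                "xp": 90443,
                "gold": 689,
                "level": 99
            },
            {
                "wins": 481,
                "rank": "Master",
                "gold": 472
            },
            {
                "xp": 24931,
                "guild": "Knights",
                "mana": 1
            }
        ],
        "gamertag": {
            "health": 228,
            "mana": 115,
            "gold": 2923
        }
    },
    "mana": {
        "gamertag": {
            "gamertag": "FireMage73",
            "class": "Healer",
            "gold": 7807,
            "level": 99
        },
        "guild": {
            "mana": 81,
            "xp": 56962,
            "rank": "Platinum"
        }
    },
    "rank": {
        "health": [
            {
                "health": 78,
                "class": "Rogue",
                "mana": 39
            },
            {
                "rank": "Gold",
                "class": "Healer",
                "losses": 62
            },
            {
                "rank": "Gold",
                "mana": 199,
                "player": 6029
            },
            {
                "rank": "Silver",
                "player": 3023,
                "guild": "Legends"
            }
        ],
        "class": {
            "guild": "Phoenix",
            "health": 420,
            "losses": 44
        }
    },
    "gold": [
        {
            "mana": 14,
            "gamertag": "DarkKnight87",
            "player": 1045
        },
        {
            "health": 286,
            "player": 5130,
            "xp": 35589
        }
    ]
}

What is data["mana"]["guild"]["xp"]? 56962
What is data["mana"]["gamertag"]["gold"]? 7807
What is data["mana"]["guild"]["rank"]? "Platinum"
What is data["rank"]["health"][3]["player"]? 3023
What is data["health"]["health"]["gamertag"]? "StormLord29"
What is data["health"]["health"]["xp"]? 84597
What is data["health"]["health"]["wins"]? 275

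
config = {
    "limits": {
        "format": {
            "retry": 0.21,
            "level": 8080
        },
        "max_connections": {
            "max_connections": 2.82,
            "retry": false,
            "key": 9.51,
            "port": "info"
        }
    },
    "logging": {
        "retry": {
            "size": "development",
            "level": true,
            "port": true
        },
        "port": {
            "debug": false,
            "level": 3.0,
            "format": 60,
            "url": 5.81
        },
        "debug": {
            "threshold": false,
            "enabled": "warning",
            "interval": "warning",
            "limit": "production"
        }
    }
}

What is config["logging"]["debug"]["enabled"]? "warning"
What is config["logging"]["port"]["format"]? 60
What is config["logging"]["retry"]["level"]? True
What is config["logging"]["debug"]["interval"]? "warning"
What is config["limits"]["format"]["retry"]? 0.21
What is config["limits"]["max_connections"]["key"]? 9.51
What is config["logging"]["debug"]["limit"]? "production"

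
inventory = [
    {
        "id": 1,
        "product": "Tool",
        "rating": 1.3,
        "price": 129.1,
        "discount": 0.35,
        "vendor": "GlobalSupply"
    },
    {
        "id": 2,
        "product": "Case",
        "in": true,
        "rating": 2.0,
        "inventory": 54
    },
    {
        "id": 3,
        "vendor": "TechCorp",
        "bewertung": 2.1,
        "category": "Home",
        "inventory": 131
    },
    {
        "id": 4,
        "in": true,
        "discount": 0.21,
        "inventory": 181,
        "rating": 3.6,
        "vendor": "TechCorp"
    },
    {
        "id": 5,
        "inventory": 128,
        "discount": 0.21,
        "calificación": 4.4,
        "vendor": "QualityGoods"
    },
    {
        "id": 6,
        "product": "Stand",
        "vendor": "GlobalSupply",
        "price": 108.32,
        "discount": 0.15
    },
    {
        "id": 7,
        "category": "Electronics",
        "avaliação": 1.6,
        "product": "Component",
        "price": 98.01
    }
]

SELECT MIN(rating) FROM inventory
1.3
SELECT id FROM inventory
[1, 2, 3, 4, 5, 6, 7]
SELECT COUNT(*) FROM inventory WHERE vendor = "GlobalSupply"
2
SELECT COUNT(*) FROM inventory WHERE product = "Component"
1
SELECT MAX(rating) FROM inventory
3.6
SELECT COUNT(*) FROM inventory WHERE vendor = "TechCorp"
2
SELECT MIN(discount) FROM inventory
0.15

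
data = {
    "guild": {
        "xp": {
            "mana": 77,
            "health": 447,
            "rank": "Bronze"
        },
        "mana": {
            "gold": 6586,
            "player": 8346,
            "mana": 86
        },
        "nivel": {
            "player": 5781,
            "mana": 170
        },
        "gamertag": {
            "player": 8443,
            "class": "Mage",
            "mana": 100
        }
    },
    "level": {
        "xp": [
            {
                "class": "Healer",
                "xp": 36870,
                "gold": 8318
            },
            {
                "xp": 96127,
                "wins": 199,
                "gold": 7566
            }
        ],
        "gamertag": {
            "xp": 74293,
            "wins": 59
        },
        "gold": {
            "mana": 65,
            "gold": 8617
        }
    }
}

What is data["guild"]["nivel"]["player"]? 5781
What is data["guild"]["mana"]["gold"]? 6586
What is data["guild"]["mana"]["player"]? 8346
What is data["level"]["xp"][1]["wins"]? 199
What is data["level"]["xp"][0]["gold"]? 8318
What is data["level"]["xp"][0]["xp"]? 36870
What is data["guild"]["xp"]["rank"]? "Bronze"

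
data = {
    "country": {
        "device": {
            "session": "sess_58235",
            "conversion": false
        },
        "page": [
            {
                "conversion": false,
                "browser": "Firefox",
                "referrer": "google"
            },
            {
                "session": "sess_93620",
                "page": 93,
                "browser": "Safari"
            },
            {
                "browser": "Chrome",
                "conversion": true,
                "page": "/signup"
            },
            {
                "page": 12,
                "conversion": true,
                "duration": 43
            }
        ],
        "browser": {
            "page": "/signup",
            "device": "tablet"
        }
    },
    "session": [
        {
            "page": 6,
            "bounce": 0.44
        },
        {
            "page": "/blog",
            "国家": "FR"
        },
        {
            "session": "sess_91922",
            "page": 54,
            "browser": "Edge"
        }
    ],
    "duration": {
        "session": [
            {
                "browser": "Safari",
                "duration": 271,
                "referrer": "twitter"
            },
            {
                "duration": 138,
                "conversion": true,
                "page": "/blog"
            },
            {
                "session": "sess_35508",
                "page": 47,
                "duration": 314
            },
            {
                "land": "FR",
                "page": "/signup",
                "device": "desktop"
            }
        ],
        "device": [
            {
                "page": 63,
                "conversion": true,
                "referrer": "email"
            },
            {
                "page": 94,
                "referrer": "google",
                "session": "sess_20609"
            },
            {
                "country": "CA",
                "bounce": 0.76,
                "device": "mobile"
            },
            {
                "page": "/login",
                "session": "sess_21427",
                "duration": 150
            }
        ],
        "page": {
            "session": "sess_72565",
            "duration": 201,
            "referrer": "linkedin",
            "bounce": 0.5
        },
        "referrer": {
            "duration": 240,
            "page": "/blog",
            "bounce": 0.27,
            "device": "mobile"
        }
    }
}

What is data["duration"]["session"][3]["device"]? "desktop"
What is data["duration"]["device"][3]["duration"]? 150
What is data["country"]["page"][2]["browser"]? "Chrome"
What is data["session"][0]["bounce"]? 0.44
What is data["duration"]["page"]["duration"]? 201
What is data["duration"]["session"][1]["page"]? "/blog"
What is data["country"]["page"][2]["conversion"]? True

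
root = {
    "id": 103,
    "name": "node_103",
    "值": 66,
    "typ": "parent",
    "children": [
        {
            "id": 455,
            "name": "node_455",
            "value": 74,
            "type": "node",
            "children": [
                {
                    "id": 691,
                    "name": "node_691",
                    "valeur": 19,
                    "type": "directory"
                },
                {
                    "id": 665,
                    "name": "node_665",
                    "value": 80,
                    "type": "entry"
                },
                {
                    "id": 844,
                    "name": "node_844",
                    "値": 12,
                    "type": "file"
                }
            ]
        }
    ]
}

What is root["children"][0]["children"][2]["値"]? 12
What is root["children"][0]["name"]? "node_455"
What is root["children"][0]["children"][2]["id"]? 844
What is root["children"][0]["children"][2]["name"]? "node_844"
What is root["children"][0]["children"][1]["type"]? "entry"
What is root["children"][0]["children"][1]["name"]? "node_665"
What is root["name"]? "node_103"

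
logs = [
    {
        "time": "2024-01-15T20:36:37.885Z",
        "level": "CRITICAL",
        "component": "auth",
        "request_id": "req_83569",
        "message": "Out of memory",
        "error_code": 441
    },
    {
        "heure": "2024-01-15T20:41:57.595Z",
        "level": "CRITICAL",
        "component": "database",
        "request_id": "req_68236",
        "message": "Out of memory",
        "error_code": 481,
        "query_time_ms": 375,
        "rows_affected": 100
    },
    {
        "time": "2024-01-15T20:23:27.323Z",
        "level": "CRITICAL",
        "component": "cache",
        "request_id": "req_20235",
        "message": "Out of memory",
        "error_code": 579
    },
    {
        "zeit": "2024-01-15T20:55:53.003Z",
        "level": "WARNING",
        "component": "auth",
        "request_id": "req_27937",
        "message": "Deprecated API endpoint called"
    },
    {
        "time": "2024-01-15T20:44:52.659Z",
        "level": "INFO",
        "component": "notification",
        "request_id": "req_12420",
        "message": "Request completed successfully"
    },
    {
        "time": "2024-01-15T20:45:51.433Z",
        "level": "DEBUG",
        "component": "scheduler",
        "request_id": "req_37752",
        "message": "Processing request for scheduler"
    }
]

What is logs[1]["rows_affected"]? 100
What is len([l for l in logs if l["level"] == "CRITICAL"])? 3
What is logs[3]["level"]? "WARNING"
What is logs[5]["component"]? "scheduler"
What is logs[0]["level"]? "CRITICAL"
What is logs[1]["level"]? "CRITICAL"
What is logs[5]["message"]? "Processing request for scheduler"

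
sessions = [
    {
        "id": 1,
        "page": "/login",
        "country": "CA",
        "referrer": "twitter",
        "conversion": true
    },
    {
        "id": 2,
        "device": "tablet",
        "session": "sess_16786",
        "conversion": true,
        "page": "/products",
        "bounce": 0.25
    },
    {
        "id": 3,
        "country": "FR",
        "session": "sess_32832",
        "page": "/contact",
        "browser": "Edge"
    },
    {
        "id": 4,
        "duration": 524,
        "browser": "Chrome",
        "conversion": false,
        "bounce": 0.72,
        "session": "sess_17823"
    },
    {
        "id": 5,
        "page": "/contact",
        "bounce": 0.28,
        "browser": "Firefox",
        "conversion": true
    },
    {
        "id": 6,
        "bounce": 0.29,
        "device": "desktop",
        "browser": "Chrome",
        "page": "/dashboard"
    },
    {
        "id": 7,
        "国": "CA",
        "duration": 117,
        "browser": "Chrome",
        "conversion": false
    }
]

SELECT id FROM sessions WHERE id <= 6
[1, 2, 3, 4, 5, 6]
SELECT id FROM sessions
[1, 2, 3, 4, 5, 6, 7]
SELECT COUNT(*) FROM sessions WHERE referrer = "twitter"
1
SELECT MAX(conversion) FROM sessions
True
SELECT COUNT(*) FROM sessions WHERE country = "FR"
1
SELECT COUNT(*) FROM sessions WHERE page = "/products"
1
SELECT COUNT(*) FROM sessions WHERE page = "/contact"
2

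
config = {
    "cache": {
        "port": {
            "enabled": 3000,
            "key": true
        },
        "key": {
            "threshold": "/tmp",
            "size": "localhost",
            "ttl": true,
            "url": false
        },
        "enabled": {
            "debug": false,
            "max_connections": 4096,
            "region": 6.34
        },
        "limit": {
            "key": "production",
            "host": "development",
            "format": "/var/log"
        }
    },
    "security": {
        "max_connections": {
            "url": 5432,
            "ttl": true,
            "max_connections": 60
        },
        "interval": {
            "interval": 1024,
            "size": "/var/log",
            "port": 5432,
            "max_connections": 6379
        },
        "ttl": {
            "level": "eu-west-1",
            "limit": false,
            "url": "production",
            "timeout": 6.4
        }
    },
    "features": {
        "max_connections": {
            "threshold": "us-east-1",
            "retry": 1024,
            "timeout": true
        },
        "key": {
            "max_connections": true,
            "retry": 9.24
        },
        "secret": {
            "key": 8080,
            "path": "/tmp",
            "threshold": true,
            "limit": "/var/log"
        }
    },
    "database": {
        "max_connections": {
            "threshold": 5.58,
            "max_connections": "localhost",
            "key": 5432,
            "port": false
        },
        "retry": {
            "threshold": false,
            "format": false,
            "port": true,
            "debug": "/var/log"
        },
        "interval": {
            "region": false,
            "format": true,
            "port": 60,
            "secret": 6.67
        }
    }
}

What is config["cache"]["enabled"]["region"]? 6.34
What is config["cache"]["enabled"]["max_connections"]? 4096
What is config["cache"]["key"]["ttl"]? True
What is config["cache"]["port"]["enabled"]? 3000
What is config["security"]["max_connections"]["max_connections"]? 60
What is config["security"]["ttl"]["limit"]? False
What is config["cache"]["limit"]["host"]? "development"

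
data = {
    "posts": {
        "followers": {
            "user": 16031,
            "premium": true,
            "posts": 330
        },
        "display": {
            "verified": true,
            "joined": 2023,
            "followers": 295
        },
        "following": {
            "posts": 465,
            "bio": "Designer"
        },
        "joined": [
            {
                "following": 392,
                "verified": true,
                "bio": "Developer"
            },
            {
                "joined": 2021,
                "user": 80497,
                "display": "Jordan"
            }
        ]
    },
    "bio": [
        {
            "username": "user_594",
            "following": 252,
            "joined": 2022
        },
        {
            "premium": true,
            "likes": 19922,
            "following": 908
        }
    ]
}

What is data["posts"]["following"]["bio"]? "Designer"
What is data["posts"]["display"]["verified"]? True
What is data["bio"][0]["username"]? "user_594"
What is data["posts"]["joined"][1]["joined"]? 2021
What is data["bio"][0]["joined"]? 2022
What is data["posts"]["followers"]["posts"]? 330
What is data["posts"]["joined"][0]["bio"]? "Developer"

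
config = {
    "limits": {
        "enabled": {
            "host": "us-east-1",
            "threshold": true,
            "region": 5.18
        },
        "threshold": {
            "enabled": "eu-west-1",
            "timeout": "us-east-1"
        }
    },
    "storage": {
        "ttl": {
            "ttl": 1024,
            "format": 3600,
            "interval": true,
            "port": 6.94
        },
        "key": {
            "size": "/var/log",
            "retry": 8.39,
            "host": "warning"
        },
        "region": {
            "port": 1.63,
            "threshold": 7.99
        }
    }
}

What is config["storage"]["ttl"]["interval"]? True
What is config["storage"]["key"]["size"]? "/var/log"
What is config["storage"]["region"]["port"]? 1.63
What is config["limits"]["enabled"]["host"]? "us-east-1"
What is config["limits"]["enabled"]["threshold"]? True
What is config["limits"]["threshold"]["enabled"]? "eu-west-1"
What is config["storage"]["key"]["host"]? "warning"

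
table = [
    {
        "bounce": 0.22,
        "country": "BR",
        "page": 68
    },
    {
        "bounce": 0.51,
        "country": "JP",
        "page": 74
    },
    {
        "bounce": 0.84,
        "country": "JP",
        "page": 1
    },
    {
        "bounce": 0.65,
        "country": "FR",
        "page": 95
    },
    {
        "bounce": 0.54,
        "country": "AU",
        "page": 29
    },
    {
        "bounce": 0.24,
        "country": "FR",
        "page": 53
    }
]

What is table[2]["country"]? "JP"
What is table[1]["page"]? 74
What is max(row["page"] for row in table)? 95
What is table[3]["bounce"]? 0.65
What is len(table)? 6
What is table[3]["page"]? 95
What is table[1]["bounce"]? 0.51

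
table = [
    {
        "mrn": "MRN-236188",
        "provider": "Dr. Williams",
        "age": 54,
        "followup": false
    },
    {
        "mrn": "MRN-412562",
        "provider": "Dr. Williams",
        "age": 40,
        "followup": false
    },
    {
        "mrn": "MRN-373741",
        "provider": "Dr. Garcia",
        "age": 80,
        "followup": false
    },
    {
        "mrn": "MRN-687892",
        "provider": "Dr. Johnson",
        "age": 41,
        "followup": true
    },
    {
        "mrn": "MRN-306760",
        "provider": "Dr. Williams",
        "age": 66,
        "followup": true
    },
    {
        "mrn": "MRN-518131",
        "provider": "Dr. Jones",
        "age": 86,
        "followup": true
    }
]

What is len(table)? 6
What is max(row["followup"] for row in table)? True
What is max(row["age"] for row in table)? 86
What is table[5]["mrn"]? "MRN-518131"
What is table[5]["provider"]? "Dr. Jones"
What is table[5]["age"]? 86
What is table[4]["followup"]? True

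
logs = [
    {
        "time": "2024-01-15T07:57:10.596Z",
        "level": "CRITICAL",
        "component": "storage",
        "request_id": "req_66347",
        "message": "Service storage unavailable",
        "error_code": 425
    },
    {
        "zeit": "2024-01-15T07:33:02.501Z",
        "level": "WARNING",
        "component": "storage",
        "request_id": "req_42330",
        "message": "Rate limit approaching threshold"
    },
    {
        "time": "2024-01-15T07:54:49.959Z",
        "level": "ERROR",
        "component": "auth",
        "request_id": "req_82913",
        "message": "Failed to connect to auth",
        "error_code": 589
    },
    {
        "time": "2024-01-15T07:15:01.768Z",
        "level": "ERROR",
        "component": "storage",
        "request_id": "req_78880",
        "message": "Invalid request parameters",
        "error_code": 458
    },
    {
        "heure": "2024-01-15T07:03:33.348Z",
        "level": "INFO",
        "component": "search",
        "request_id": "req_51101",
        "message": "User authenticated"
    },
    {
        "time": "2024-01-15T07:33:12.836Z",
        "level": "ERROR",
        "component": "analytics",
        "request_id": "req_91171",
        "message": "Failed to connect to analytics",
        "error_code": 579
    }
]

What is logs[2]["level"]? "ERROR"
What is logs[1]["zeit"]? "2024-01-15T07:33:02.501Z"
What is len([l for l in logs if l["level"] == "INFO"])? 1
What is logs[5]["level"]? "ERROR"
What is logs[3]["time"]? "2024-01-15T07:15:01.768Z"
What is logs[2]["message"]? "Failed to connect to auth"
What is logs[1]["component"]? "storage"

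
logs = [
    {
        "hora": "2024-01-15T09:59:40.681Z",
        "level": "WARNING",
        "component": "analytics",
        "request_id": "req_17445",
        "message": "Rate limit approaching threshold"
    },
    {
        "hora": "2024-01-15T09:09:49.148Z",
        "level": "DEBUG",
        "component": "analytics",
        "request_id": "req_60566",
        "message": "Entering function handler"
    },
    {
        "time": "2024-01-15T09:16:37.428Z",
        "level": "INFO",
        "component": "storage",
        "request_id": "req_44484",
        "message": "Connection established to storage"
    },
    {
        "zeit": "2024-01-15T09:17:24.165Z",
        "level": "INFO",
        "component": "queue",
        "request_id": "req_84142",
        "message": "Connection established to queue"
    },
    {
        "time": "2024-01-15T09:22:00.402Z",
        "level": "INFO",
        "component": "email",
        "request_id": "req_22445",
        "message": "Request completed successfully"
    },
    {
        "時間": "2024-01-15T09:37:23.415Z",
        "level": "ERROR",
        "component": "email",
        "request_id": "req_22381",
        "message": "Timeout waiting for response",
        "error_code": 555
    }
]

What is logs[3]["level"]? "INFO"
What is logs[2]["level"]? "INFO"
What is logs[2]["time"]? "2024-01-15T09:16:37.428Z"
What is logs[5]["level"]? "ERROR"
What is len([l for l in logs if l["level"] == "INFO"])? 3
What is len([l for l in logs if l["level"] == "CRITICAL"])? 0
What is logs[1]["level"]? "DEBUG"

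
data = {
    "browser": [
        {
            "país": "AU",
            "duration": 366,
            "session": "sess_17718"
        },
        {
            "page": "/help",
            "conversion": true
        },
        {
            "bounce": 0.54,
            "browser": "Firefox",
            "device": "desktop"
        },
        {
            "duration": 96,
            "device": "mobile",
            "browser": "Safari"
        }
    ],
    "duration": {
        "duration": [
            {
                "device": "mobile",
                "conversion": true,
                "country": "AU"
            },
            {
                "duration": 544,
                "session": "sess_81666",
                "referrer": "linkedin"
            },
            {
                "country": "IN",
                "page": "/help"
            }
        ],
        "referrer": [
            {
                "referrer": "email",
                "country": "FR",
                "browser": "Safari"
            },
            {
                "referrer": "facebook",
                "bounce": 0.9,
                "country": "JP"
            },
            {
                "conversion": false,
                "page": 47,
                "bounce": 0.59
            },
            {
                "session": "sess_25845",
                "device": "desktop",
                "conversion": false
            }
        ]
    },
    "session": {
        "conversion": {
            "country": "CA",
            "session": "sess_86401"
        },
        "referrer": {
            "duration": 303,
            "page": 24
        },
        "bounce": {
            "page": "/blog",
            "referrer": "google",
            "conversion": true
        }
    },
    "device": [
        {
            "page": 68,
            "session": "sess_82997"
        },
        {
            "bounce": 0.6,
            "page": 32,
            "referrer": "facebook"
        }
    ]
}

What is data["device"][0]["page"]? 68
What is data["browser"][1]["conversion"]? True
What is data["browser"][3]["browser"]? "Safari"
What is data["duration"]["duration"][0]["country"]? "AU"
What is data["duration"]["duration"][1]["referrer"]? "linkedin"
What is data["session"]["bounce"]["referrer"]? "google"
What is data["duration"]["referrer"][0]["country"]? "FR"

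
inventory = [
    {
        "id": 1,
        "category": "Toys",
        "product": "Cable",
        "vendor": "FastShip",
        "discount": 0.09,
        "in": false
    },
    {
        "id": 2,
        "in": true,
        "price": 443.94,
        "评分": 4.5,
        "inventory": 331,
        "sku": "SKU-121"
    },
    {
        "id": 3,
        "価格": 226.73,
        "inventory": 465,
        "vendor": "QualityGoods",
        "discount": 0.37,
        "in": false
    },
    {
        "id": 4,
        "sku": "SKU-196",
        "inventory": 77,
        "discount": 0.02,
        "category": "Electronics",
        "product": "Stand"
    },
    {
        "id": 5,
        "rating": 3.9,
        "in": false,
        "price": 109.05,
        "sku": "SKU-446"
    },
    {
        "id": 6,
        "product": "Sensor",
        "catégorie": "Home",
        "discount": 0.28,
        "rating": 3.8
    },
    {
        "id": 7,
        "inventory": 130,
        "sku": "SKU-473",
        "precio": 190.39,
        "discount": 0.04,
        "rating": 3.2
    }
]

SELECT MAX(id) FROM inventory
7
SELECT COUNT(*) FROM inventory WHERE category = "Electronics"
1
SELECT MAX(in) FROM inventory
True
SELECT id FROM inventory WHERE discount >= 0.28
[3, 6]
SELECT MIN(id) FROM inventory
1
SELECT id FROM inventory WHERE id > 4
[5, 6, 7]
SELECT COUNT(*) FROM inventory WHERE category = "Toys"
1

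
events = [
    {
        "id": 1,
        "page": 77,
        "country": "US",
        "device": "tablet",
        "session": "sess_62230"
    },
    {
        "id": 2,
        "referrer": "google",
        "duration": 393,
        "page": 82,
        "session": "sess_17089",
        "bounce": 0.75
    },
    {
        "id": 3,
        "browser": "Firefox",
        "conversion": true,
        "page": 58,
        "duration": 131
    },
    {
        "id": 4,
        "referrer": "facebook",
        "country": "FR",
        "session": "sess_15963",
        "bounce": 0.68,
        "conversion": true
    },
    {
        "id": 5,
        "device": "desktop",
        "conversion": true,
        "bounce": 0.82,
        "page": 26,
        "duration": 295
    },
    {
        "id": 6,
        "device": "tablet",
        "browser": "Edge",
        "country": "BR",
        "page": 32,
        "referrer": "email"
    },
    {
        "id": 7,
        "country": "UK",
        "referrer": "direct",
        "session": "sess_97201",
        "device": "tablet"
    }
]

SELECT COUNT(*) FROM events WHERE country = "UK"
1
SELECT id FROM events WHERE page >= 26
[1, 2, 3, 5, 6]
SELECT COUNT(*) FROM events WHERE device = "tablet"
3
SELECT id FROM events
[1, 2, 3, 4, 5, 6, 7]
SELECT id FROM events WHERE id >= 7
[7]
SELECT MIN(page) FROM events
26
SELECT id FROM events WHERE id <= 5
[1, 2, 3, 4, 5]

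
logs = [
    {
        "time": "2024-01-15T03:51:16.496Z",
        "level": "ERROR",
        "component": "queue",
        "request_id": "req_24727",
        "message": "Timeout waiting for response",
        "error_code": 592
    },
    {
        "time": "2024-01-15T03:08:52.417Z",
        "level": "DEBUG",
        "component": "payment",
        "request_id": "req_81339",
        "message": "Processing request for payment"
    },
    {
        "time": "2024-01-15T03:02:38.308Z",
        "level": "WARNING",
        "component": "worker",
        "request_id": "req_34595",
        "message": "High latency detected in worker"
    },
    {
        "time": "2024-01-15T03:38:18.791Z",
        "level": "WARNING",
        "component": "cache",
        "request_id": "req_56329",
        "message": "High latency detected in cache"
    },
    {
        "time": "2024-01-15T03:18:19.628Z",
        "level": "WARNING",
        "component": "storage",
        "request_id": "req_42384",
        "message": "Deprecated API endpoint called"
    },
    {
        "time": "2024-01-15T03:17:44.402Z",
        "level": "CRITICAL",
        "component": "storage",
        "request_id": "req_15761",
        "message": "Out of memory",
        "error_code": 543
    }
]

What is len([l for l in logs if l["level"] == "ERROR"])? 1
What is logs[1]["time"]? "2024-01-15T03:08:52.417Z"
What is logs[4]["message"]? "Deprecated API endpoint called"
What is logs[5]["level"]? "CRITICAL"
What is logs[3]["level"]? "WARNING"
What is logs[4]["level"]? "WARNING"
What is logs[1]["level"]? "DEBUG"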